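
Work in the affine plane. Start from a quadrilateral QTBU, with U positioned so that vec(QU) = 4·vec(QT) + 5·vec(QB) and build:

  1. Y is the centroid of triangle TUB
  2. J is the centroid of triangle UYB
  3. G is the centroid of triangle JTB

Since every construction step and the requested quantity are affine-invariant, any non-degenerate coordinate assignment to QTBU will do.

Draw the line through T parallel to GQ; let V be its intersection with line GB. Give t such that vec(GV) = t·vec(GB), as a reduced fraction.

Assign Q = (0, 0), T = (1, 0), B = (0, 1), U = (4, 5) — the answer is frame-independent, so this choice is without loss of generality.
1. Y is the centroid of triangle TUB ⇒ Y = (5/3, 2)
2. J is the centroid of triangle UYB ⇒ J = (17/9, 8/3)
3. G is the centroid of triangle JTB ⇒ G = (26/27, 11/9)
through T parallel to GQ: direction (-26/27, -11/9); meets GB at V = (59/27, 176/117)
V = G + t·(B−G) with t = -33/26

t = -33/26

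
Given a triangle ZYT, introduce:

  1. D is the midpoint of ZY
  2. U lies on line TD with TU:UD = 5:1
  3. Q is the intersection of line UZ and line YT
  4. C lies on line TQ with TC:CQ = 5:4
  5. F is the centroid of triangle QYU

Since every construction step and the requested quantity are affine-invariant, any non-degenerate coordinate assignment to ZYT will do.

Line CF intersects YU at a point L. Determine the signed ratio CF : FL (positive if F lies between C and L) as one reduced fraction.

Work in coordinates with Z = (0, 0), Y = (1, 0), T = (0, 1).
1. D is the midpoint of ZY ⇒ D = (1/2, 0)
2. U lies on line TD with TU:UD = 5:1 ⇒ U = (5/12, 1/6)
3. Q is the intersection of line UZ and line YT ⇒ Q = (5/7, 2/7)
4. C lies on line TQ with TC:CQ = 5:4 ⇒ C = (25/63, 38/63)
5. F is the centroid of triangle QYU ⇒ F = (179/252, 19/126)
line CF meets YU at L = (443/576, 19/288)
F = C + t·(L−C) with t = 16/19, so CF:FL = 16/19:3/19

CF:FL = 16/3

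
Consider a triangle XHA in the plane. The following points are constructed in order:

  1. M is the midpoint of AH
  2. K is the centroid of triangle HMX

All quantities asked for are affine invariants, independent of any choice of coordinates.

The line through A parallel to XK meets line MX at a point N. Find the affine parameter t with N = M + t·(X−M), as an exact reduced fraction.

Work in coordinates with X = (0, 0), H = (1, 0), A = (0, 1).
1. M is the midpoint of AH ⇒ M = (1/2, 1/2)
2. K is the centroid of triangle HMX ⇒ K = (1/2, 1/6)
through A parallel to XK: direction (1/2, 1/6); meets MX at N = (3/2, 3/2)
N = M + t·(X−M) with t = -2

t = -2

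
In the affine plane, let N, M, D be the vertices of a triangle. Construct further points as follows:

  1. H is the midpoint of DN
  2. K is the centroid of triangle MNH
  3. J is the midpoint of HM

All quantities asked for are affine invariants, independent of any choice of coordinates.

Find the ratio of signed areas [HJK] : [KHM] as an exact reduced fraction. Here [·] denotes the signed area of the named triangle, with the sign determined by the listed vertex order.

[HJK]:[KHM] = 1/2

Assign N = (0, 0), M = (1, 0), D = (0, 1) — the answer is frame-independent, so this choice is without loss of generality.
1. H is the midpoint of DN ⇒ H = (0, 1/2)
2. K is the centroid of triangle MNH ⇒ K = (1/3, 1/6)
3. J is the midpoint of HM ⇒ J = (1/2, 1/4)
2·[HJK] = -1/12, 2·[KHM] = -1/6
[HJK]:[KHM] = -1/12:-1/6 = 1/2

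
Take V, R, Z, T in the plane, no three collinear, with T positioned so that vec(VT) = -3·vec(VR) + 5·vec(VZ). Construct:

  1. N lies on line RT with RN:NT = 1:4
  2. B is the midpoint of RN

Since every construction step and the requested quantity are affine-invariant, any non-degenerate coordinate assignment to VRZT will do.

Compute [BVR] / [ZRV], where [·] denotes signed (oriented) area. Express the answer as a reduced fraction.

[BVR]:[ZRV] = -1/2

Assign V = (0, 0), R = (1, 0), Z = (0, 1), T = (-3, 5) — the answer is frame-independent, so this choice is without loss of generality.
1. N lies on line RT with RN:NT = 1:4 ⇒ N = (1/5, 1)
2. B is the midpoint of RN ⇒ B = (3/5, 1/2)
2·[BVR] = 1/2, 2·[ZRV] = -1
[BVR]:[ZRV] = 1/2:-1 = -1/2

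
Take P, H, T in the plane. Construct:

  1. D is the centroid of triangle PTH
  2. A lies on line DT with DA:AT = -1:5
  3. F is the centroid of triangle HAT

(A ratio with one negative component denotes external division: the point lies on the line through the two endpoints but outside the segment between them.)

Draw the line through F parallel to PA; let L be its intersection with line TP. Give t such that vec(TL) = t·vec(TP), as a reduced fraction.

t = 4/5

Set P = (0, 0), H = (1, 0), T = (0, 1); any affine frame gives the same invariant.
1. D is the centroid of triangle PTH ⇒ D = (1/3, 1/3)
2. A lies on line DT with DA:AT = -1:5 ⇒ A = (5/12, 1/6)
3. F is the centroid of triangle HAT ⇒ F = (17/36, 7/18)
through F parallel to PA: direction (5/12, 1/6); meets TP at L = (0, 1/5)
L = T + t·(P−T) with t = 4/5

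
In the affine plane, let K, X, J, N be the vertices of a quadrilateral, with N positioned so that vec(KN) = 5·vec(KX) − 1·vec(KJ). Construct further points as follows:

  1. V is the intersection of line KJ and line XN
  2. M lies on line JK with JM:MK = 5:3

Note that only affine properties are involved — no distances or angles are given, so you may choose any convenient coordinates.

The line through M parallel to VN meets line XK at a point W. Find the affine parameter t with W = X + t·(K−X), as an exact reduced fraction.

t = -1/2

Choose coordinates K = (0, 0), X = (1, 0), J = (0, 1), N = (5, -1).
1. V is the intersection of line KJ and line XN ⇒ V = (0, 1/4)
2. M lies on line JK with JM:MK = 5:3 ⇒ M = (0, 3/8)
through M parallel to VN: direction (5, -5/4); meets XK at W = (3/2, 0)
W = X + t·(K−X) with t = -1/2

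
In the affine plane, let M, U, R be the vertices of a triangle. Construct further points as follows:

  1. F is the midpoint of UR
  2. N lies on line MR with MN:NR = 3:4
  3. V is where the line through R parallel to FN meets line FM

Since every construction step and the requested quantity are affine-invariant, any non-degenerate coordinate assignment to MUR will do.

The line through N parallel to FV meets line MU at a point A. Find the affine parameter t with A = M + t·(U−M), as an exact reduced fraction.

Assign M = (0, 0), U = (1, 0), R = (0, 1) — the answer is frame-independent, so this choice is without loss of generality.
1. F is the midpoint of UR ⇒ F = (1/2, 1/2)
2. N lies on line MR with MN:NR = 3:4 ⇒ N = (0, 3/7)
3. V is where the line through R parallel to FN meets line FM ⇒ V = (7/6, 7/6)
through N parallel to FV: direction (2/3, 2/3); meets MU at A = (-3/7, 0)
A = M + t·(U−M) with t = -3/7

t = -3/7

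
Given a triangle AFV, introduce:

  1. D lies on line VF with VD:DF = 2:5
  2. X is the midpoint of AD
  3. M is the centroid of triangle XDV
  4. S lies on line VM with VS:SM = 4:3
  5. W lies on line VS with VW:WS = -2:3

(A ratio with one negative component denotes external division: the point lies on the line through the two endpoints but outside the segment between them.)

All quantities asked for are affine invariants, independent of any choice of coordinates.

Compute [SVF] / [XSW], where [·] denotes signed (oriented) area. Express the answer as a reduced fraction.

Choose coordinates A = (0, 0), F = (1, 0), V = (0, 1).
1. D lies on line VF with VD:DF = 2:5 ⇒ D = (2/7, 5/7)
2. X is the midpoint of AD ⇒ X = (1/7, 5/14)
3. M is the centroid of triangle XDV ⇒ M = (1/7, 29/42)
4. S lies on line VM with VS:SM = 4:3 ⇒ S = (4/49, 121/147)
5. W lies on line VS with VW:WS = -2:3 ⇒ W = (-8/49, 199/147)
2·[SVF] = -2/21, 2·[XSW] = 4/49
[SVF]:[XSW] = -2/21:4/49 = -7/6

[SVF]:[XSW] = -7/6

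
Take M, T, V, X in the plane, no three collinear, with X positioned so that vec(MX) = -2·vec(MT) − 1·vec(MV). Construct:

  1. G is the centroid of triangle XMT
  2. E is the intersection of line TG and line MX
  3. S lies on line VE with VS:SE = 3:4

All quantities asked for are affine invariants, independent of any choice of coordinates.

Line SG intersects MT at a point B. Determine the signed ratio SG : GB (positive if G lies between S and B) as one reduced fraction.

SG:GB = -29/14

Assign M = (0, 0), T = (1, 0), V = (0, 1), X = (-2, -1) — the answer is frame-independent, so this choice is without loss of generality.
1. G is the centroid of triangle XMT ⇒ G = (-1/3, -1/3)
2. E is the intersection of line TG and line MX ⇒ E = (-1, -1/2)
3. S lies on line VE with VS:SE = 3:4 ⇒ S = (-3/7, 5/14)
line SG meets MT at B = (-11/29, 0)
G = S + t·(B−S) with t = 29/15, so SG:GB = 29/15:-14/15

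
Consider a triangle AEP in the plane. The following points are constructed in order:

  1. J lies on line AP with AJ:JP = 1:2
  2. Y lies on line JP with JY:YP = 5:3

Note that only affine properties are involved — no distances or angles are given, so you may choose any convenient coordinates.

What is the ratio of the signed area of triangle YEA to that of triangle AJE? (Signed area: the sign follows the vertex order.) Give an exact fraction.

[YEA]:[AJE] = 9/4

Choose coordinates A = (0, 0), E = (1, 0), P = (0, 1).
1. J lies on line AP with AJ:JP = 1:2 ⇒ J = (0, 1/3)
2. Y lies on line JP with JY:YP = 5:3 ⇒ Y = (0, 3/4)
2·[YEA] = -3/4, 2·[AJE] = -1/3
[YEA]:[AJE] = -3/4:-1/3 = 9/4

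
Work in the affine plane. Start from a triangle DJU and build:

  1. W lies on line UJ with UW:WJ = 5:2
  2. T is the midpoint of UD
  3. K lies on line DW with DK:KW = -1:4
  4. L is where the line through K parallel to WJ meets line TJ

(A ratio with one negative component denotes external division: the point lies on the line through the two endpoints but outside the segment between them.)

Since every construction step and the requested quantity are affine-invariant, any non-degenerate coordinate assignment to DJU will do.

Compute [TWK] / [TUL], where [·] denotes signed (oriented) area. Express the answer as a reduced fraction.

Choose coordinates D = (0, 0), J = (1, 0), U = (0, 1).
1. W lies on line UJ with UW:WJ = 5:2 ⇒ W = (5/7, 2/7)
2. T is the midpoint of UD ⇒ T = (0, 1/2)
3. K lies on line DW with DK:KW = -1:4 ⇒ K = (-5/21, -2/21)
4. L is where the line through K parallel to WJ meets line TJ ⇒ L = (-5/3, 4/3)
2·[TWK] = -10/21, 2·[TUL] = 5/6
[TWK]:[TUL] = -10/21:5/6 = -4/7

[TWK]:[TUL] = -4/7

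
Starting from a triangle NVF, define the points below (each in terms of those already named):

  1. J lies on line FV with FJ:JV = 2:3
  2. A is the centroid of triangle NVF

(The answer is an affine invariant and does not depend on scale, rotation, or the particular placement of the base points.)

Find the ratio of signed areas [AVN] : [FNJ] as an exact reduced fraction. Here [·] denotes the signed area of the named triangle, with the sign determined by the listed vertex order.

[AVN]:[FNJ] = -5/6

Choose coordinates N = (0, 0), V = (1, 0), F = (0, 1).
1. J lies on line FV with FJ:JV = 2:3 ⇒ J = (2/5, 3/5)
2. A is the centroid of triangle NVF ⇒ A = (1/3, 1/3)
2·[AVN] = -1/3, 2·[FNJ] = 2/5
[AVN]:[FNJ] = -1/3:2/5 = -5/6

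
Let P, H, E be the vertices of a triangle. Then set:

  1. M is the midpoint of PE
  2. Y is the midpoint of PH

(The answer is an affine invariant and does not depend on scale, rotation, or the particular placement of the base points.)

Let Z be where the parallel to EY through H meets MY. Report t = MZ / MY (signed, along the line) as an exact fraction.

Assign P = (0, 0), H = (1, 0), E = (0, 1) — the answer is frame-independent, so this choice is without loss of generality.
1. M is the midpoint of PE ⇒ M = (0, 1/2)
2. Y is the midpoint of PH ⇒ Y = (1/2, 0)
through H parallel to EY: direction (1/2, -1); meets MY at Z = (3/2, -1)
Z = M + t·(Y−M) with t = 3

t = 3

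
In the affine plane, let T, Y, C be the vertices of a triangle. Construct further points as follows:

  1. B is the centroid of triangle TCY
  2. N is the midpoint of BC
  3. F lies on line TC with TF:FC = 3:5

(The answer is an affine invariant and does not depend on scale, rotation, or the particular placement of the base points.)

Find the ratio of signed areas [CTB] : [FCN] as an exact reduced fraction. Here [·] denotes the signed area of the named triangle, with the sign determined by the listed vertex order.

[CTB]:[FCN] = -16/5

Choose coordinates T = (0, 0), Y = (1, 0), C = (0, 1).
1. B is the centroid of triangle TCY ⇒ B = (1/3, 1/3)
2. N is the midpoint of BC ⇒ N = (1/6, 2/3)
3. F lies on line TC with TF:FC = 3:5 ⇒ F = (0, 3/8)
2·[CTB] = 1/3, 2·[FCN] = -5/48
[CTB]:[FCN] = 1/3:-5/48 = -16/5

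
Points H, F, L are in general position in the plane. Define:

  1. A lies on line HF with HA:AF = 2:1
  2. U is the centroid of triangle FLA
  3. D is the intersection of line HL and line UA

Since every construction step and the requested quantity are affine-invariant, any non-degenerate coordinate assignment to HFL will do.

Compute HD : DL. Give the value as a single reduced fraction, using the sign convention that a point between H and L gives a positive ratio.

HD:DL = -2

Work in coordinates with H = (0, 0), F = (1, 0), L = (0, 1).
1. A lies on line HF with HA:AF = 2:1 ⇒ A = (2/3, 0)
2. U is the centroid of triangle FLA ⇒ U = (5/9, 1/3)
3. D is the intersection of line HL and line UA ⇒ D = (0, 2)
D = H + t·(L−H) with t = 2, so HD:DL = t:(1−t) = 2:-1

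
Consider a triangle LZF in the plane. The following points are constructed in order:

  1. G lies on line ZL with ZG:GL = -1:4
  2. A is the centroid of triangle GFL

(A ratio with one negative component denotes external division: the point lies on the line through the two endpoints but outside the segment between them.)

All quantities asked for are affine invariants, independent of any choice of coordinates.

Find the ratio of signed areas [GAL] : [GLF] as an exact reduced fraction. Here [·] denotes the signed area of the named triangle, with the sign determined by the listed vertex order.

[GAL]:[GLF] = -1/3

Choose coordinates L = (0, 0), Z = (1, 0), F = (0, 1).
1. G lies on line ZL with ZG:GL = -1:4 ⇒ G = (4/3, 0)
2. A is the centroid of triangle GFL ⇒ A = (4/9, 1/3)
2·[GAL] = 4/9, 2·[GLF] = -4/3
[GAL]:[GLF] = 4/9:-4/3 = -1/3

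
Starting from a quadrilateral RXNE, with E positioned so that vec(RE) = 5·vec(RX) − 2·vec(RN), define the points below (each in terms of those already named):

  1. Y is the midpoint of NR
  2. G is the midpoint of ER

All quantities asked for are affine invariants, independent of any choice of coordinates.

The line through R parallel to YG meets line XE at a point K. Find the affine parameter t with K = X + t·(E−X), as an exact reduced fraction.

Work in coordinates with R = (0, 0), X = (1, 0), N = (0, 1), E = (5, -2).
1. Y is the midpoint of NR ⇒ Y = (0, 1/2)
2. G is the midpoint of ER ⇒ G = (5/2, -1)
through R parallel to YG: direction (5/2, -3/2); meets XE at K = (-5, 3)
K = X + t·(E−X) with t = -3/2

t = -3/2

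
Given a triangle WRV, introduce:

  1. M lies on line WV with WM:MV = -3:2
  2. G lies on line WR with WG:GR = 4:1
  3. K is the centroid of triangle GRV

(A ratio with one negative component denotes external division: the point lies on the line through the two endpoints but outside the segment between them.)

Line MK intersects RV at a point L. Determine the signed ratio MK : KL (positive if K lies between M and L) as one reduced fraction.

Choose coordinates W = (0, 0), R = (1, 0), V = (0, 1).
1. M lies on line WV with WM:MV = -3:2 ⇒ M = (0, 3)
2. G lies on line WR with WG:GR = 4:1 ⇒ G = (4/5, 0)
3. K is the centroid of triangle GRV ⇒ K = (3/5, 1/3)
line MK meets RV at L = (18/31, 13/31)
K = M + t·(L−M) with t = 31/30, so MK:KL = 31/30:-1/30

MK:KL = -31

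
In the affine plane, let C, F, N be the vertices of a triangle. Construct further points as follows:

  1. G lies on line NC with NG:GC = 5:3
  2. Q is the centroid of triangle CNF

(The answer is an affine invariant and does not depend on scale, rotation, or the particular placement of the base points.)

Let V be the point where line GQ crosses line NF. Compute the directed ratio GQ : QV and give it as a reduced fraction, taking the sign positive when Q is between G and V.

GQ:QV = 7/8

Choose coordinates C = (0, 0), F = (1, 0), N = (0, 1).
1. G lies on line NC with NG:GC = 5:3 ⇒ G = (0, 3/8)
2. Q is the centroid of triangle CNF ⇒ Q = (1/3, 1/3)
line GQ meets NF at V = (5/7, 2/7)
Q = G + t·(V−G) with t = 7/15, so GQ:QV = 7/15:8/15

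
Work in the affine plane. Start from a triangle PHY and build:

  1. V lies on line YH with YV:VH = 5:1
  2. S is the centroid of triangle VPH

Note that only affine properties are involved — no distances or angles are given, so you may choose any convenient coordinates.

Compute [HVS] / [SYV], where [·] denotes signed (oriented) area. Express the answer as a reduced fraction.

Work in coordinates with P = (0, 0), H = (1, 0), Y = (0, 1).
1. V lies on line YH with YV:VH = 5:1 ⇒ V = (5/6, 1/6)
2. S is the centroid of triangle VPH ⇒ S = (11/18, 1/18)
2·[HVS] = 1/18, 2·[SYV] = -5/18
[HVS]:[SYV] = 1/18:-5/18 = -1/5

[HVS]:[SYV] = -1/5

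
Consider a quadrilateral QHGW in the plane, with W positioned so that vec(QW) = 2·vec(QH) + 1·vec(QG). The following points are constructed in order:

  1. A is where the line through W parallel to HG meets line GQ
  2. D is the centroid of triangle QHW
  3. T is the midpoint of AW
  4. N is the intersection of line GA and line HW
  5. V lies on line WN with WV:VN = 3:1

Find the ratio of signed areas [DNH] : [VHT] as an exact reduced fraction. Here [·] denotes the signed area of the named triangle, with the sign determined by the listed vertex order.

Work in coordinates with Q = (0, 0), H = (1, 0), G = (0, 1), W = (2, 1).
1. A is where the line through W parallel to HG meets line GQ ⇒ A = (0, 3)
2. D is the centroid of triangle QHW ⇒ D = (1, 1/3)
3. T is the midpoint of AW ⇒ T = (1, 2)
4. N is the intersection of line GA and line HW ⇒ N = (0, -1)
5. V lies on line WN with WV:VN = 3:1 ⇒ V = (1/2, -1/2)
2·[DNH] = 1/3, 2·[VHT] = 1
[DNH]:[VHT] = 1/3:1 = 1/3

[DNH]:[VHT] = 1/3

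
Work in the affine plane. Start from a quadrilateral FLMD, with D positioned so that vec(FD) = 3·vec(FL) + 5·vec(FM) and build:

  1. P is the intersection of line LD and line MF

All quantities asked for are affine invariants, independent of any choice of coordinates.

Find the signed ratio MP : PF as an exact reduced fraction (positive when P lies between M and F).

Set F = (0, 0), L = (1, 0), M = (0, 1), D = (3, 5); any affine frame gives the same invariant.
1. P is the intersection of line LD and line MF ⇒ P = (0, -5/2)
P = M + t·(F−M) with t = 7/2, so MP:PF = t:(1−t) = 7/2:-5/2

MP:PF = -7/5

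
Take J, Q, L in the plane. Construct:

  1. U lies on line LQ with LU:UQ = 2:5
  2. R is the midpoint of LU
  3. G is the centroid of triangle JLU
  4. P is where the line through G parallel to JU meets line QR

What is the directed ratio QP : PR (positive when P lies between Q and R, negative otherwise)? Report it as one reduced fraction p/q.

Set J = (0, 0), Q = (1, 0), L = (0, 1); any affine frame gives the same invariant.
1. U lies on line LQ with LU:UQ = 2:5 ⇒ U = (2/7, 5/7)
2. R is the midpoint of LU ⇒ R = (1/7, 6/7)
3. G is the centroid of triangle JLU ⇒ G = (2/21, 4/7)
4. P is where the line through G parallel to JU meets line QR ⇒ P = (4/21, 17/21)
P = Q + t·(R−Q) with t = 17/18, so QP:PR = t:(1−t) = 17/18:1/18

QP:PR = 17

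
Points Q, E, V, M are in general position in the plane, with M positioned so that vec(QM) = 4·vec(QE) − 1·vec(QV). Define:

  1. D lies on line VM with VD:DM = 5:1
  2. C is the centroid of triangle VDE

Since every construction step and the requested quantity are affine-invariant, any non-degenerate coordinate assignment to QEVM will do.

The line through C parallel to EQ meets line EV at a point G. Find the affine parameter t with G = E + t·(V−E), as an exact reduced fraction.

Work in coordinates with Q = (0, 0), E = (1, 0), V = (0, 1), M = (4, -1).
1. D lies on line VM with VD:DM = 5:1 ⇒ D = (10/3, -2/3)
2. C is the centroid of triangle VDE ⇒ C = (13/9, 1/9)
through C parallel to EQ: direction (-1, 0); meets EV at G = (8/9, 1/9)
G = E + t·(V−E) with t = 1/9

t = 1/9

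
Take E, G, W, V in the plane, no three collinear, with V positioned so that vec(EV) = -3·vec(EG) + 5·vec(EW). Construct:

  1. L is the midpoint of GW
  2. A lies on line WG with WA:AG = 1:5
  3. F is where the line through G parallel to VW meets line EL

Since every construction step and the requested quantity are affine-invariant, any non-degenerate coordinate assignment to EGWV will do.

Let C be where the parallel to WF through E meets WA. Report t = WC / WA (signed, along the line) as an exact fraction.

t = 24

Assign E = (0, 0), G = (1, 0), W = (0, 1), V = (-3, 5) — the answer is frame-independent, so this choice is without loss of generality.
1. L is the midpoint of GW ⇒ L = (1/2, 1/2)
2. A lies on line WG with WA:AG = 1:5 ⇒ A = (1/6, 5/6)
3. F is where the line through G parallel to VW meets line EL ⇒ F = (4/7, 4/7)
through E parallel to WF: direction (4/7, -3/7); meets WA at C = (4, -3)
C = W + t·(A−W) with t = 24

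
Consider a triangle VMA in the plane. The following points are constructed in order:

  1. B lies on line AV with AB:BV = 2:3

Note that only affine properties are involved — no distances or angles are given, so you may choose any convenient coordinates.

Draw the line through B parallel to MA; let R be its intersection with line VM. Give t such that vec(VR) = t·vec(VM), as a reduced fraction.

t = 3/5

Assign V = (0, 0), M = (1, 0), A = (0, 1) — the answer is frame-independent, so this choice is without loss of generality.
1. B lies on line AV with AB:BV = 2:3 ⇒ B = (0, 3/5)
through B parallel to MA: direction (-1, 1); meets VM at R = (3/5, 0)
R = V + t·(M−V) with t = 3/5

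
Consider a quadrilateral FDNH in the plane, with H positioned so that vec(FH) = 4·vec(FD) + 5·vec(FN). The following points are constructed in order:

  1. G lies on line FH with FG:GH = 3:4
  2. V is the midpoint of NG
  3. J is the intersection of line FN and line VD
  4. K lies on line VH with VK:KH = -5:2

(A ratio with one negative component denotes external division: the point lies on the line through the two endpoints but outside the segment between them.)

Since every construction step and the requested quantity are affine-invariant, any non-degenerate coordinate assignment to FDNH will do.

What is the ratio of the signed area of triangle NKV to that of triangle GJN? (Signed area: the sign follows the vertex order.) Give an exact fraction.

[NKV]:[GJN] = -1/9

Set F = (0, 0), D = (1, 0), N = (0, 1), H = (4, 5); any affine frame gives the same invariant.
1. G lies on line FH with FG:GH = 3:4 ⇒ G = (12/7, 15/7)
2. V is the midpoint of NG ⇒ V = (6/7, 11/7)
3. J is the intersection of line FN and line VD ⇒ J = (0, 11)
4. K lies on line VH with VK:KH = -5:2 ⇒ K = (128/21, 51/7)
2·[NKV] = -40/21, 2·[GJN] = 120/7
[NKV]:[GJN] = -40/21:120/7 = -1/9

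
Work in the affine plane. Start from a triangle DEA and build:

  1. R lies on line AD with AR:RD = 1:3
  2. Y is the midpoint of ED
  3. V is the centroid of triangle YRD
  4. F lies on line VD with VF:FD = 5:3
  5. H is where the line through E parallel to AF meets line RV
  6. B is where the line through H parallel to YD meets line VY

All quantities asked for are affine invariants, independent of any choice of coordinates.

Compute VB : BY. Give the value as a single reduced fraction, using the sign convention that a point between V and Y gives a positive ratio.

VB:BY = -284/261

Choose coordinates D = (0, 0), E = (1, 0), A = (0, 1).
1. R lies on line AD with AR:RD = 1:3 ⇒ R = (0, 3/4)
2. Y is the midpoint of ED ⇒ Y = (1/2, 0)
3. V is the centroid of triangle YRD ⇒ V = (1/6, 1/4)
4. F lies on line VD with VF:FD = 5:3 ⇒ F = (1/16, 3/32)
5. H is where the line through E parallel to AF meets line RV ⇒ H = (55/46, -261/92)
6. B is where the line through H parallel to YD meets line VY ⇒ B = (197/46, -261/92)
B = V + t·(Y−V) with t = 284/23, so VB:BY = t:(1−t) = 284/23:-261/23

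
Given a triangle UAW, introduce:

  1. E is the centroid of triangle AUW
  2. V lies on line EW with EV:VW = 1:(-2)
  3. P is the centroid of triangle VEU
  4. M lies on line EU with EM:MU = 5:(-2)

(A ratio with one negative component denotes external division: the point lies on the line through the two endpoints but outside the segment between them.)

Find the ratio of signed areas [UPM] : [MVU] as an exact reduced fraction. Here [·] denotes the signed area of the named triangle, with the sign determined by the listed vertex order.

[UPM]:[MVU] = -1/3

Work in coordinates with U = (0, 0), A = (1, 0), W = (0, 1).
1. E is the centroid of triangle AUW ⇒ E = (1/3, 1/3)
2. V lies on line EW with EV:VW = 1:(-2) ⇒ V = (2/3, -1/3)
3. P is the centroid of triangle VEU ⇒ P = (1/3, 0)
4. M lies on line EU with EM:MU = 5:(-2) ⇒ M = (-2/9, -2/9)
2·[UPM] = -2/27, 2·[MVU] = 2/9
[UPM]:[MVU] = -2/27:2/9 = -1/3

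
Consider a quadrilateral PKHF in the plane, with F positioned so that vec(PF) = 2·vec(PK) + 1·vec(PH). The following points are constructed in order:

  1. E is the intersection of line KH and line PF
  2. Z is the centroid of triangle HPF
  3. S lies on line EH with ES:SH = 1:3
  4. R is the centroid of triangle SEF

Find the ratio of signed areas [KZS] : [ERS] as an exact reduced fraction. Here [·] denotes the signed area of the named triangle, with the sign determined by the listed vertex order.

Set P = (0, 0), K = (1, 0), H = (0, 1), F = (2, 1); any affine frame gives the same invariant.
1. E is the intersection of line KH and line PF ⇒ E = (2/3, 1/3)
2. Z is the centroid of triangle HPF ⇒ Z = (2/3, 2/3)
3. S lies on line EH with ES:SH = 1:3 ⇒ S = (1/2, 1/2)
4. R is the centroid of triangle SEF ⇒ R = (19/18, 11/18)
2·[KZS] = 1/6, 2·[ERS] = 1/9
[KZS]:[ERS] = 1/6:1/9 = 3/2

[KZS]:[ERS] = 3/2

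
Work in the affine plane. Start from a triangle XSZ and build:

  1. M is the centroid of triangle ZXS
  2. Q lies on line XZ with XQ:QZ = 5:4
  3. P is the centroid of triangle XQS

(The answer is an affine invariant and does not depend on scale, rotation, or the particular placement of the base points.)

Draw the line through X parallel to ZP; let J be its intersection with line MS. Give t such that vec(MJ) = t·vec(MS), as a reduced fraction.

Choose coordinates X = (0, 0), S = (1, 0), Z = (0, 1).
1. M is the centroid of triangle ZXS ⇒ M = (1/3, 1/3)
2. Q lies on line XZ with XQ:QZ = 5:4 ⇒ Q = (0, 5/9)
3. P is the centroid of triangle XQS ⇒ P = (1/3, 5/27)
through X parallel to ZP: direction (1/3, -22/27); meets MS at J = (-9/35, 22/35)
J = M + t·(S−M) with t = -31/35

t = -31/35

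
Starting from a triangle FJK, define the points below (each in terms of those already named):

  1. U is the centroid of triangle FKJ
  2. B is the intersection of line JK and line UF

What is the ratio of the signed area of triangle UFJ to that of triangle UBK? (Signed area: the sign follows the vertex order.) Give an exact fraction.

[UFJ]:[UBK] = 2

Set F = (0, 0), J = (1, 0), K = (0, 1); any affine frame gives the same invariant.
1. U is the centroid of triangle FKJ ⇒ U = (1/3, 1/3)
2. B is the intersection of line JK and line UF ⇒ B = (1/2, 1/2)
2·[UFJ] = 1/3, 2·[UBK] = 1/6
[UFJ]:[UBK] = 1/3:1/6 = 2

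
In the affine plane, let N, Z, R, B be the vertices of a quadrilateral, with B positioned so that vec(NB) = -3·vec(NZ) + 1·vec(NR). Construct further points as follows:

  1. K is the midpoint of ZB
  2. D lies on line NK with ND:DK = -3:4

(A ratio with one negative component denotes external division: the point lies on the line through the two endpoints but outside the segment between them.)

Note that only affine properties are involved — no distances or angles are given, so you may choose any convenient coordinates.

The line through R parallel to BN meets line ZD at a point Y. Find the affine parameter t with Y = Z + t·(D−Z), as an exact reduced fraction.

Set N = (0, 0), Z = (1, 0), R = (0, 1), B = (-3, 1); any affine frame gives the same invariant.
1. K is the midpoint of ZB ⇒ K = (-1, 1/2)
2. D lies on line NK with ND:DK = -3:4 ⇒ D = (3, -3/2)
through R parallel to BN: direction (3, -1); meets ZD at Y = (-3/5, 6/5)
Y = Z + t·(D−Z) with t = -4/5

t = -4/5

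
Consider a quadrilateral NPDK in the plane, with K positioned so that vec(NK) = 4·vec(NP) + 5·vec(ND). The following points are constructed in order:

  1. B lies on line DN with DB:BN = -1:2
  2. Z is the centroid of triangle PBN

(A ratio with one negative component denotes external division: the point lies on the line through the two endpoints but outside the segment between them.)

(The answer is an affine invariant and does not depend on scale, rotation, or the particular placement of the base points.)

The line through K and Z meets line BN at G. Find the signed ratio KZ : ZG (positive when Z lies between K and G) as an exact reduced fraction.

KZ:ZG = 11

Choose coordinates N = (0, 0), P = (1, 0), D = (0, 1), K = (4, 5).
1. B lies on line DN with DB:BN = -1:2 ⇒ B = (0, 2)
2. Z is the centroid of triangle PBN ⇒ Z = (1/3, 2/3)
line KZ meets BN at G = (0, 3/11)
Z = K + t·(G−K) with t = 11/12, so KZ:ZG = 11/12:1/12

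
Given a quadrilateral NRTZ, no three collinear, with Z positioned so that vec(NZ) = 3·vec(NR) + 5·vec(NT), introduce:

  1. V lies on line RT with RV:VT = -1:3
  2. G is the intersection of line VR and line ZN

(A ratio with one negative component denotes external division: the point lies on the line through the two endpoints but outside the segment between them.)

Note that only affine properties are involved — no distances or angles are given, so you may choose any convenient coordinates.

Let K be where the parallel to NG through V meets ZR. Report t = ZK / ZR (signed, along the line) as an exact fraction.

t = 9/5

Work in coordinates with N = (0, 0), R = (1, 0), T = (0, 1), Z = (3, 5).
1. V lies on line RT with RV:VT = -1:3 ⇒ V = (3/2, -1/2)
2. G is the intersection of line VR and line ZN ⇒ G = (3/8, 5/8)
through V parallel to NG: direction (3/8, 5/8); meets ZR at K = (-3/5, -4)
K = Z + t·(R−Z) with t = 9/5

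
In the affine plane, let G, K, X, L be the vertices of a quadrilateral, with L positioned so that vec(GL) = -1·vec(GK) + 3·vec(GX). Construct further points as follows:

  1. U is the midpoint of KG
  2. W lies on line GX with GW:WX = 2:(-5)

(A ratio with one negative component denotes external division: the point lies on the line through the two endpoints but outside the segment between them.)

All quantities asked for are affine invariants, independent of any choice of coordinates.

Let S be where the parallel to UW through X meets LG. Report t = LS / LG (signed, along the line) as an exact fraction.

t = 10/13

Assign G = (0, 0), K = (1, 0), X = (0, 1), L = (-1, 3) — the answer is frame-independent, so this choice is without loss of generality.
1. U is the midpoint of KG ⇒ U = (1/2, 0)
2. W lies on line GX with GW:WX = 2:(-5) ⇒ W = (0, -2/3)
through X parallel to UW: direction (-1/2, -2/3); meets LG at S = (-3/13, 9/13)
S = L + t·(G−L) with t = 10/13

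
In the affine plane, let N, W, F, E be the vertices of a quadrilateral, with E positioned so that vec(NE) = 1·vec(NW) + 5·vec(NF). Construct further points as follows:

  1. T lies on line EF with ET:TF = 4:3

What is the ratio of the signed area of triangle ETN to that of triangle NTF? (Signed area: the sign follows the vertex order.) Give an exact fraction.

Work in coordinates with N = (0, 0), W = (1, 0), F = (0, 1), E = (1, 5).
1. T lies on line EF with ET:TF = 4:3 ⇒ T = (3/7, 19/7)
2·[ETN] = 4/7, 2·[NTF] = 3/7
[ETN]:[NTF] = 4/7:3/7 = 4/3

[ETN]:[NTF] = 4/3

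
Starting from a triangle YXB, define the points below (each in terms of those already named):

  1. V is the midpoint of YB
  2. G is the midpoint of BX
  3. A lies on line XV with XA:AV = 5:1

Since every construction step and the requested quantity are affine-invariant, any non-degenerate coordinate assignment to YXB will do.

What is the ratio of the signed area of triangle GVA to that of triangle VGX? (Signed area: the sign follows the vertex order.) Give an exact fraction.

[GVA]:[VGX] = -1/6

Assign Y = (0, 0), X = (1, 0), B = (0, 1) — the answer is frame-independent, so this choice is without loss of generality.
1. V is the midpoint of YB ⇒ V = (0, 1/2)
2. G is the midpoint of BX ⇒ G = (1/2, 1/2)
3. A lies on line XV with XA:AV = 5:1 ⇒ A = (1/6, 5/12)
2·[GVA] = 1/24, 2·[VGX] = -1/4
[GVA]:[VGX] = 1/24:-1/4 = -1/6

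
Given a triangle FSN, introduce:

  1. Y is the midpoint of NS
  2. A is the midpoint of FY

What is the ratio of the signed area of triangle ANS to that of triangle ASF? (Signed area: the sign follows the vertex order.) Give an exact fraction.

[ANS]:[ASF] = 2

Assign F = (0, 0), S = (1, 0), N = (0, 1) — the answer is frame-independent, so this choice is without loss of generality.
1. Y is the midpoint of NS ⇒ Y = (1/2, 1/2)
2. A is the midpoint of FY ⇒ A = (1/4, 1/4)
2·[ANS] = -1/2, 2·[ASF] = -1/4
[ANS]:[ASF] = -1/2:-1/4 = 2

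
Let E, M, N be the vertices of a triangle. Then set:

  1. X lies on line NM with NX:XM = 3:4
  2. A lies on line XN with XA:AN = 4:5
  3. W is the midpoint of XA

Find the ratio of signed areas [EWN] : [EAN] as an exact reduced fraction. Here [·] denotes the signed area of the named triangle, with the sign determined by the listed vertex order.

[EWN]:[EAN] = 7/5

Choose coordinates E = (0, 0), M = (1, 0), N = (0, 1).
1. X lies on line NM with NX:XM = 3:4 ⇒ X = (3/7, 4/7)
2. A lies on line XN with XA:AN = 4:5 ⇒ A = (5/21, 16/21)
3. W is the midpoint of XA ⇒ W = (1/3, 2/3)
2·[EWN] = 1/3, 2·[EAN] = 5/21
[EWN]:[EAN] = 1/3:5/21 = 7/5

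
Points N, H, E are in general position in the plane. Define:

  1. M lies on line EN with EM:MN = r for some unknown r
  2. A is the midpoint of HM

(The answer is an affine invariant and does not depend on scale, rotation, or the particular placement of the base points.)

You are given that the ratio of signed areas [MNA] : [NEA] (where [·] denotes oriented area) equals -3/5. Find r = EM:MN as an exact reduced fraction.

Set N = (0, 0), H = (1, 0), E = (0, 1); any affine frame gives the same invariant.
1. With EM:MN = r, write λ = r/(r+1) so M = E + λ·(N−E); M is affine-linear in λ
2. A is the midpoint of HM ⇒ A is an affine combination of earlier points and hence also affine-linear in λ
Every point depending on M is an affine combination of M and λ-independent points, so each such coordinate is linear in λ; the λ² term in each signed area is a multiple of (N−E)×(N−E) = 0, so 2·[MNA] and 2·[NEA] are each linear in λ. Evaluating at λ=0 and λ=1:
  2·[MNA] = -1/2·λ + 1/2,   2·[NEA] = -1/2
So [MNA]:[NEA] = (-1/2·λ + 1/2) / (-1/2). Setting this equal to -3/5:
  -1/2·λ + 1/2 = -3/5·(-1/2)  ⇒  λ = 2/5
Then r = λ/(1−λ) = (2/5)/(3/5) = 2/3. Check: with r = 2/3, M = (0, 3/5) and [MNA]:[NEA] = -3/5 as required.

r = 2/3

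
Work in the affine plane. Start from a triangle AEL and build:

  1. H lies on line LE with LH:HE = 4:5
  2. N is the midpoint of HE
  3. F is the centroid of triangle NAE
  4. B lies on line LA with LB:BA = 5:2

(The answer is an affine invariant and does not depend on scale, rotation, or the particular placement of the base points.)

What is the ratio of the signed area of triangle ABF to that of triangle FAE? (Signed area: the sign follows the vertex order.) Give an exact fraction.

Work in coordinates with A = (0, 0), E = (1, 0), L = (0, 1).
1. H lies on line LE with LH:HE = 4:5 ⇒ H = (4/9, 5/9)
2. N is the midpoint of HE ⇒ N = (13/18, 5/18)
3. F is the centroid of triangle NAE ⇒ F = (31/54, 5/54)
4. B lies on line LA with LB:BA = 5:2 ⇒ B = (0, 2/7)
2·[ABF] = -31/189, 2·[FAE] = 5/54
[ABF]:[FAE] = -31/189:5/54 = -62/35

[ABF]:[FAE] = -62/35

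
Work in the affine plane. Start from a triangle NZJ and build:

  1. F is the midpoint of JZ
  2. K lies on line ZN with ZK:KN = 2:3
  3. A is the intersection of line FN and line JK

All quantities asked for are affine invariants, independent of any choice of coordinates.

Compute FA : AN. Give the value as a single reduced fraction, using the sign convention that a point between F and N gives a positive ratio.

FA:AN = 1/3

Assign N = (0, 0), Z = (1, 0), J = (0, 1) — the answer is frame-independent, so this choice is without loss of generality.
1. F is the midpoint of JZ ⇒ F = (1/2, 1/2)
2. K lies on line ZN with ZK:KN = 2:3 ⇒ K = (3/5, 0)
3. A is the intersection of line FN and line JK ⇒ A = (3/8, 3/8)
A = F + t·(N−F) with t = 1/4, so FA:AN = t:(1−t) = 1/4:3/4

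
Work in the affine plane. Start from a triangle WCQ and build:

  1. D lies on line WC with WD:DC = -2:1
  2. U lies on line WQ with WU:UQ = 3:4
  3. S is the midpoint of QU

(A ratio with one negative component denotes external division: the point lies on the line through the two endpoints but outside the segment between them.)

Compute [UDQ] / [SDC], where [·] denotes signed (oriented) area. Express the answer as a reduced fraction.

[UDQ]:[SDC] = -8/5

Work in coordinates with W = (0, 0), C = (1, 0), Q = (0, 1).
1. D lies on line WC with WD:DC = -2:1 ⇒ D = (2, 0)
2. U lies on line WQ with WU:UQ = 3:4 ⇒ U = (0, 3/7)
3. S is the midpoint of QU ⇒ S = (0, 5/7)
2·[UDQ] = 8/7, 2·[SDC] = -5/7
[UDQ]:[SDC] = 8/7:-5/7 = -8/5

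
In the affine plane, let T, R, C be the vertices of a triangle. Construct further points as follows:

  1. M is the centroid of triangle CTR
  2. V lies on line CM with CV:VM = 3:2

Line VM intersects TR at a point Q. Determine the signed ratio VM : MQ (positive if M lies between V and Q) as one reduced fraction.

VM:MQ = 4/5

Work in coordinates with T = (0, 0), R = (1, 0), C = (0, 1).
1. M is the centroid of triangle CTR ⇒ M = (1/3, 1/3)
2. V lies on line CM with CV:VM = 3:2 ⇒ V = (1/5, 3/5)
line VM meets TR at Q = (1/2, 0)
M = V + t·(Q−V) with t = 4/9, so VM:MQ = 4/9:5/9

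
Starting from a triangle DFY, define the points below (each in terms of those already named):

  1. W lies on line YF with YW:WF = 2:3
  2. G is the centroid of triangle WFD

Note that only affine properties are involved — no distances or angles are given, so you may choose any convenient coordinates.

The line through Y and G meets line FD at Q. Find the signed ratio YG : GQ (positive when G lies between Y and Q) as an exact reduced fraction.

Choose coordinates D = (0, 0), F = (1, 0), Y = (0, 1).
1. W lies on line YF with YW:WF = 2:3 ⇒ W = (2/5, 3/5)
2. G is the centroid of triangle WFD ⇒ G = (7/15, 1/5)
line YG meets FD at Q = (7/12, 0)
G = Y + t·(Q−Y) with t = 4/5, so YG:GQ = 4/5:1/5

YG:GQ = 4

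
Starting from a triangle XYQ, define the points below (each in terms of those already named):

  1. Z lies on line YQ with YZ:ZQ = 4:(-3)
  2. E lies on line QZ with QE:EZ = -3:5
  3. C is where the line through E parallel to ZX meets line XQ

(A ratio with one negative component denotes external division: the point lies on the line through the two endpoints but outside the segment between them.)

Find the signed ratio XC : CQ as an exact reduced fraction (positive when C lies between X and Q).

Set X = (0, 0), Y = (1, 0), Q = (0, 1); any affine frame gives the same invariant.
1. Z lies on line YQ with YZ:ZQ = 4:(-3) ⇒ Z = (-3, 4)
2. E lies on line QZ with QE:EZ = -3:5 ⇒ E = (9/2, -7/2)
3. C is where the line through E parallel to ZX meets line XQ ⇒ C = (0, 5/2)
C = X + t·(Q−X) with t = 5/2, so XC:CQ = t:(1−t) = 5/2:-3/2

XC:CQ = -5/3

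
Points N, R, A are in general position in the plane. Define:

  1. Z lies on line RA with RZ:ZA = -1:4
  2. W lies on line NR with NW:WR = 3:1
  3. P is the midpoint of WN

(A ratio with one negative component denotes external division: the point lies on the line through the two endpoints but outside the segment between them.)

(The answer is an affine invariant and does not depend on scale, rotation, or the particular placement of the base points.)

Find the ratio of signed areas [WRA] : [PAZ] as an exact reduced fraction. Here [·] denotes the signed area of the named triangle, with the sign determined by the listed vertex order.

[WRA]:[PAZ] = -3/10

Work in coordinates with N = (0, 0), R = (1, 0), A = (0, 1).
1. Z lies on line RA with RZ:ZA = -1:4 ⇒ Z = (4/3, -1/3)
2. W lies on line NR with NW:WR = 3:1 ⇒ W = (3/4, 0)
3. P is the midpoint of WN ⇒ P = (3/8, 0)
2·[WRA] = 1/4, 2·[PAZ] = -5/6
[WRA]:[PAZ] = 1/4:-5/6 = -3/10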